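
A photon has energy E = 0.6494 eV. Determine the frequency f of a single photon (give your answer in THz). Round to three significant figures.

Take h = 6.62607015e-34 J·s, 1 eV = 1.602176634e-19 J.
In SI units: E = 0.6494 eV = 1.0405e-19 J.
Since f = E/h for a photon, f = 1.570e14 Hz.
Converting to THz: f = 157.0 THz ≈ 157 THz.

157 THz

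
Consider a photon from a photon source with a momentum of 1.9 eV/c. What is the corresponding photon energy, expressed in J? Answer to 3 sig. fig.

3.04·10^-19 J

First convert: p = 1.9 eV/c = 1.0154·10^-27 kg·m/s.
Since E = pc for a photon, E = 3.044·10^-19 J.
So E ≈ 3.04·10^-19 J.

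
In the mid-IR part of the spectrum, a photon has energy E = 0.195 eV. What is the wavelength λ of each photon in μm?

Convert to SI: E = 0.195 eV = 3.1242e-20 J.
Since λ = hc/E for a photon, λ = 6.358e-6 m.
Converting to μm: λ = 6.358 μm ≈ 6.36 μm.

6.36 μm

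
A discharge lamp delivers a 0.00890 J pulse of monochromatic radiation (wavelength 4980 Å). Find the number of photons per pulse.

Per-photon energy: E = 3.989 × 10^-19 J (from wavelength = 4980 Å).
N = E_total / E_photon = 0.00890 J / 3.989 × 10^-19 J = 2.23 × 10^16.

2.23 × 10^16 photons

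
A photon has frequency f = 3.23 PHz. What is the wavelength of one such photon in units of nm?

92.8 nm

In SI units: f = 3.23 PHz = 3.23e15 Hz.
Apply λ = c/f: λ = 9.282e-8 m.
Converting to nm: λ = 92.82 nm ≈ 92.8 nm.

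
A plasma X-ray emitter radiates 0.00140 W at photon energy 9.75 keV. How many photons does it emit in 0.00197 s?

Total energy: E_total = P·t = 0.00140 × 0.00197 = 2.758 × 10^-6 J.
Per-photon energy: E = 1.562 × 10^-15 J.
N = E_total / E_photon = 1.77 × 10^9.

1.77 × 10^9 photons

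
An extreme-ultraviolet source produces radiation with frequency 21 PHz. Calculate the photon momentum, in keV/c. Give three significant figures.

0.0868 keV/c

Use h = 6.62607015e-34 J·s, c = 2.99792458e8 m/s, 1 eV = 1.602176634e-19 J.
Convert to SI: f = 21 PHz = 2.1e16 Hz.
The photon relation is p = hf/c, giving p = 4.641e-26 kg·m/s.
Converting to keV/c: p = 0.08685 keV/c ≈ 0.0868 keV/c.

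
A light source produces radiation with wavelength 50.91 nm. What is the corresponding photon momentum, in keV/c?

0.0244 keV/c

Convert to SI: λ = 50.91 nm = 5.091 × 10^-8 m.
For a photon p = h/λ, so p = 1.302 × 10^-26 kg·m/s.
Converting to keV/c: p = 0.02435 keV/c ≈ 0.0244 keV/c.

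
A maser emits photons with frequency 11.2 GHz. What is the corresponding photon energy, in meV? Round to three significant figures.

Use h = 6.62607015e-34 J·s, 1 eV = 1.602176634e-19 J.
First convert: f = 11.2 GHz = 1.12e10 Hz.
The photon relation is E = hf, giving E = 7.421e-24 J.
Converting to meV: E = 0.04632 meV ≈ 0.0463 meV.

0.0463 meV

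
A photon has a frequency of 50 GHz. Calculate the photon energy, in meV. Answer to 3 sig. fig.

In SI units: f = 50 GHz = 5.0 × 10^10 Hz.
Apply E = hf: E = 3.313 × 10^-23 J.
Converting to meV: E = 0.2068 meV ≈ 0.207 meV.

0.207 meV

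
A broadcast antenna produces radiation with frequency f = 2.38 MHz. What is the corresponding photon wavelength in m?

(c = 2.99792458 × 10^8 m/s.)
In SI units: f = 2.38 MHz = 2.38 × 10^6 Hz.
Since λ = c/f for a photon, λ = 126.0 m.
So λ ≈ 126 m.

126 m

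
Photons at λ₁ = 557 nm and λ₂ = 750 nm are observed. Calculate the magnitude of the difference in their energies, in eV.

Using E = hc/λ: E₁ = 3.566 × 10^-19 J, E₂ = 2.649 × 10^-19 J.
|ΔE| = |3.566 × 10^-19 − 2.649 × 10^-19| = 9.18 × 10^-20 J = 0.573 eV.

0.573 eV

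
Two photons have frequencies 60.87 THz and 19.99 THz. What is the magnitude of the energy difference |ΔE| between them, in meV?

169 meV

Using E = hf: E₁ = 4.0333e-20 J, E₂ = 1.3246e-20 J.
|ΔE| = |4.0333e-20 − 1.3246e-20| = 2.71e-20 J = 169 meV.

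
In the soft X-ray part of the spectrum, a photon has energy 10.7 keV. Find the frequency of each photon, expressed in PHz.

Use h = 6.62607015e-34 J·s, 1 eV = 1.602176634e-19 J.
Convert to SI: E = 10.7 keV = 1.7143e-15 J.
The photon relation is f = E/h, giving f = 2.587e18 Hz.
Converting to PHz: f = 2587 PHz ≈ 2590 PHz.

2590 PHz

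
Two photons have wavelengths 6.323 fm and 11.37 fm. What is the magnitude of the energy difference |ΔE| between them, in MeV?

87.0 MeV

Using E = hc/λ: E₁ = 3.1416 × 10^-11 J, E₂ = 1.7471 × 10^-11 J.
|ΔE| = |3.1416 × 10^-11 − 1.7471 × 10^-11| = 1.39 × 10^-11 J = 87.0 MeV.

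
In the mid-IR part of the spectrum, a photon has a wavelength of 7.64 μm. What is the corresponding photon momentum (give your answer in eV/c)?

Take h = 6.62607015 × 10^-34 J·s, c = 2.99792458 × 10^8 m/s, 1 eV = 1.602176634 × 10^-19 J.
Convert to SI: λ = 7.64 μm = 7.64 × 10^-6 m.
Apply p = h/λ: p = 8.673 × 10^-29 kg·m/s.
Converting to eV/c: p = 0.1623 eV/c ≈ 0.162 eV/c.

0.162 eV/c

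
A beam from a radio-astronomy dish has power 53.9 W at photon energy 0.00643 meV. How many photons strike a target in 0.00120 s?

6.28 × 10^22 photons

Total energy: E_total = P·t = 53.9 × 0.00120 = 0.06468 J.
Per-photon energy: E = 1.030 × 10^-24 J.
N = E_total / E_photon = 6.28 × 10^22.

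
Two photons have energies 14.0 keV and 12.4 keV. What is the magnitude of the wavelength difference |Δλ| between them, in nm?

Using λ = hc/E: λ₁ = 8.856 × 10^-11 m, λ₂ = 9.999 × 10^-11 m.
|Δλ| = |8.856 × 10^-11 − 9.999 × 10^-11| = 1.14 × 10^-11 m = 0.0114 nm.

0.0114 nm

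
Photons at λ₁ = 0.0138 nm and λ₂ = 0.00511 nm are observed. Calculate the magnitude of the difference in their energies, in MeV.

0.153 MeV

Using E = hc/λ: E₁ = 1.439·10^-14 J, E₂ = 3.887·10^-14 J.
|ΔE| = |1.439·10^-14 − 3.887·10^-14| = 2.45·10^-14 J = 0.153 MeV.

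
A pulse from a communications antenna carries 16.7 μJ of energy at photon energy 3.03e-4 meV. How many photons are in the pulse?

3.44e20 photons

Per-photon energy: E = 4.855e-26 J (from energy = 3.03e-4 meV).
N = E_total / E_photon = 1.67e-5 J / 4.855e-26 J = 3.44e20.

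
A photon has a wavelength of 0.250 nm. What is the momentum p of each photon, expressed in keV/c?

Take h = 6.62607015e-34 J·s, c = 2.99792458e8 m/s, 1 eV = 1.602176634e-19 J.
Convert to SI: λ = 0.250 nm = 2.50e-10 m.
For a photon p = h/λ, so p = 2.650e-24 kg·m/s.
Converting to keV/c: p = 4.959 keV/c ≈ 4.96 keV/c.

4.96 keV/c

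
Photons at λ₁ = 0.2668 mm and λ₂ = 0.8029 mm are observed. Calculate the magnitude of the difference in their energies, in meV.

3.10 meV

Using E = hc/λ: E₁ = 7.4454·10^-22 J, E₂ = 2.4741·10^-22 J.
|ΔE| = |7.4454·10^-22 − 2.4741·10^-22| = 4.97·10^-22 J = 3.10 meV.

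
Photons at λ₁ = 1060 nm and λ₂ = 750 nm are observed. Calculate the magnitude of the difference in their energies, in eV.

0.483 eV

Using E = hc/λ: E₁ = 1.874e-19 J, E₂ = 2.649e-19 J.
|ΔE| = |1.874e-19 − 2.649e-19| = 7.75e-20 J = 0.483 eV.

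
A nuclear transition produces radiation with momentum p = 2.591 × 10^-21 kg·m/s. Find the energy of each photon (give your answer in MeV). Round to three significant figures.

The photon relation is E = pc, giving E = 7.768 × 10^-13 J.
Converting to MeV: E = 4.848 MeV ≈ 4.85 MeV.

4.85 MeV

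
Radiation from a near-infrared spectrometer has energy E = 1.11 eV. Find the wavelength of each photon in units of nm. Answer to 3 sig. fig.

1120 nm

First convert: E = 1.11 eV = 1.7784e-19 J.
Since λ = hc/E for a photon, λ = 1.117e-6 m.
Converting to nm: λ = 1117 nm ≈ 1120 nm.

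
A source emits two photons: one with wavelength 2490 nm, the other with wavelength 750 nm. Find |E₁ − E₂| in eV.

Using E = hc/λ: E₁ = 7.978 × 10^-20 J, E₂ = 2.649 × 10^-19 J.
|ΔE| = |7.978 × 10^-20 − 2.649 × 10^-19| = 1.85 × 10^-19 J = 1.16 eV.

1.16 eV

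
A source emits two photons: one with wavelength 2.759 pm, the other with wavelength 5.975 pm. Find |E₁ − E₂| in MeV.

Using E = hc/λ: E₁ = 7.1999 × 10^-14 J, E₂ = 3.3246 × 10^-14 J.
|ΔE| = |7.1999 × 10^-14 − 3.3246 × 10^-14| = 3.88 × 10^-14 J = 0.242 MeV.

0.242 MeV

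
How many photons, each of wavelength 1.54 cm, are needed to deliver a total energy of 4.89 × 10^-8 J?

3.79 × 10^15 photons

Per-photon energy: E = 1.290 × 10^-23 J (from wavelength = 1.54 cm).
N = E_total / E_photon = 4.89 × 10^-8 J / 1.290 × 10^-23 J = 3.79 × 10^15.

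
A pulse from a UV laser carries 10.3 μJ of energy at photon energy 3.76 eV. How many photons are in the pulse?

Per-photon energy: E = 6.024e-19 J (from energy = 3.76 eV).
N = E_total / E_photon = 1.03e-5 J / 6.024e-19 J = 1.71e13.

1.71e13 photons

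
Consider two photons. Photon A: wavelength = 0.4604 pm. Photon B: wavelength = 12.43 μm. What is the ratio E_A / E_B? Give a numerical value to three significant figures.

E_A = 4.315 × 10^-13 J (from wavelength = 0.4604 pm, via E = hc/λ).
E_B = 1.598 × 10^-20 J (from wavelength = 12.43 μm, via E = hc/λ).
Ratio = 4.315 × 10^-13 / 1.598 × 10^-20 = 2.70 × 10^7.

2.70 × 10^7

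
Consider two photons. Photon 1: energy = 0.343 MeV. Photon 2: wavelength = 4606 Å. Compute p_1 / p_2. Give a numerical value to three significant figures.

p_1 = 1.833 × 10^-22 kg·m/s (from energy = 0.343 MeV, via p = E/c).
p_2 = 1.439 × 10^-27 kg·m/s (from wavelength = 4606 Å, via p = h/λ).
Ratio = 1.833 × 10^-22 / 1.439 × 10^-27 = 1.27 × 10^5.

1.27 × 10^5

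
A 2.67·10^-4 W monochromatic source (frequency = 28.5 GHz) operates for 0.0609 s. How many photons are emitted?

Total energy: E_total = P·t = 2.67·10^-4 × 0.0609 = 1.626·10^-5 J.
Per-photon energy: E = 1.888·10^-23 J.
N = E_total / E_photon = 8.61·10^17.

8.61·10^17 photons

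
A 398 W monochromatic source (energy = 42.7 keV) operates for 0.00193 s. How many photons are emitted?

1.12e14 photons

Total energy: E_total = P·t = 398 × 0.00193 = 0.7681 J.
Per-photon energy: E = 6.841e-15 J.
N = E_total / E_photon = 1.12e14.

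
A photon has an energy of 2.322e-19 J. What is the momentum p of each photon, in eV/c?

Since p = E/c for a photon, p = 7.745e-28 kg·m/s.
Converting to eV/c: p = 1.449 eV/c ≈ 1.45 eV/c.

1.45 eV/c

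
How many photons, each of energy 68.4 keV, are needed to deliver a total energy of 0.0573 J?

Per-photon energy: E = 1.096e-14 J (from energy = 68.4 keV).
N = E_total / E_photon = 0.0573 J / 1.096e-14 J = 5.23e12.

5.23e12 photons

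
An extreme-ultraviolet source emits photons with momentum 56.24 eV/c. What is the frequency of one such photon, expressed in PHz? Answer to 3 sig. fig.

Convert to SI: p = 56.24 eV/c = 3.0056e-26 kg·m/s.
For a photon f = pc/h, so f = 1.360e16 Hz.
Converting to PHz: f = 13.60 PHz ≈ 13.6 PHz.

13.6 PHz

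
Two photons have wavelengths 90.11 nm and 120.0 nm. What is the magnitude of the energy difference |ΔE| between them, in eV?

3.43 eV

Using E = hc/λ: E₁ = 2.2045 × 10^-18 J, E₂ = 1.6554 × 10^-18 J.
|ΔE| = |2.2045 × 10^-18 − 1.6554 × 10^-18| = 5.49 × 10^-19 J = 3.43 eV.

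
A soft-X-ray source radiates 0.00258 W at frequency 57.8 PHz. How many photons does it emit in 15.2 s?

1.02 × 10^15 photons

Total energy: E_total = P·t = 0.00258 × 15.2 = 0.03922 J.
Per-photon energy: E = 3.830 × 10^-17 J.
N = E_total / E_photon = 1.02 × 10^15.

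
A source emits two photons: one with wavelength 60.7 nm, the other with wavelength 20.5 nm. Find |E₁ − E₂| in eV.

40.1 eV

Using E = hc/λ: E₁ = 3.273e-18 J, E₂ = 9.690e-18 J.
|ΔE| = |3.273e-18 − 9.690e-18| = 6.42e-18 J = 40.1 eV.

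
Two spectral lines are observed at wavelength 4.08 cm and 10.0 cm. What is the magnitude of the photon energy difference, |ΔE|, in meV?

Using E = hc/λ: E₁ = 4.869e-24 J, E₂ = 1.986e-24 J.
|ΔE| = |4.869e-24 − 1.986e-24| = 2.88e-24 J = 0.0180 meV.

0.0180 meV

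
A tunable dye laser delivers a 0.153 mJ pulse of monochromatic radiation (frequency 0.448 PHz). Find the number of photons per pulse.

5.15 × 10^14 photons

Per-photon energy: E = 2.968 × 10^-19 J (from frequency = 0.448 PHz).
N = E_total / E_photon = 1.53 × 10^-4 J / 2.968 × 10^-19 J = 5.15 × 10^14.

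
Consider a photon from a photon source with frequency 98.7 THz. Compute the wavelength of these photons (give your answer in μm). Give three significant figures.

Use c = 2.99792458·10^8 m/s.
First convert: f = 98.7 THz = 9.87·10^13 Hz.
For a photon λ = c/f, so λ = 3.037·10^-6 m.
Converting to μm: λ = 3.037 μm ≈ 3.04 μm.

3.04 μm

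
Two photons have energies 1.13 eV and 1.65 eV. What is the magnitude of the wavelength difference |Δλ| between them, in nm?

346 nm

Using λ = hc/E: λ₁ = 1.097·10^-6 m, λ₂ = 7.514·10^-7 m.
|Δλ| = |1.097·10^-6 − 7.514·10^-7| = 3.46·10^-7 m = 346 nm.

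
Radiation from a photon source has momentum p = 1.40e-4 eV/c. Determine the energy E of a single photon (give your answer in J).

Use c = 2.99792458e8 m/s, 1 eV = 1.602176634e-19 J.
Convert to SI: p = 1.40e-4 eV/c = 7.4820e-32 kg·m/s.
For a photon E = pc, so E = 2.243e-23 J.
So E ≈ 2.24e-23 J.

2.24e-23 J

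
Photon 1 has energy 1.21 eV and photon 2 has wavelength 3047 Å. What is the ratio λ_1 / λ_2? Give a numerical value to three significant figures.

λ_1 = 1.025e-6 m (from energy = 1.21 eV, via λ = hc/E).
λ_2 = 3.047e-7 m (from wavelength = 3047 Å, via λ given directly).
Ratio = 1.025e-6 / 3.047e-7 = 3.36.

3.36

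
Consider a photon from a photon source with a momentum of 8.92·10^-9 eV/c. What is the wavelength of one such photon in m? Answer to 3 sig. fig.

First convert: p = 8.92·10^-9 eV/c = 4.7671·10^-36 kg·m/s.
Apply λ = h/p: λ = 139.0 m.
So λ ≈ 139 m.

139 m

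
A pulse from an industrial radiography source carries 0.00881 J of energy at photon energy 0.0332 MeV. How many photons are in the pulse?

1.66 × 10^12 photons

Per-photon energy: E = 5.319 × 10^-15 J (from energy = 0.0332 MeV).
N = E_total / E_photon = 0.00881 J / 5.319 × 10^-15 J = 1.66 × 10^12.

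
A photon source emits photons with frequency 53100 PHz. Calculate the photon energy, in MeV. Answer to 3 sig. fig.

0.220 MeV

Convert to SI: f = 53100 PHz = 5.31·10^19 Hz.
The photon relation is E = hf, giving E = 3.518·10^-14 J.
Converting to MeV: E = 0.2196 MeV ≈ 0.220 MeV.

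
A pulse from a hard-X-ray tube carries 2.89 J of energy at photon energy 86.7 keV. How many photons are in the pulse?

Per-photon energy: E = 1.389 × 10^-14 J (from energy = 86.7 keV).
N = E_total / E_photon = 2.89 J / 1.389 × 10^-14 J = 2.08 × 10^14.

2.08 × 10^14 photons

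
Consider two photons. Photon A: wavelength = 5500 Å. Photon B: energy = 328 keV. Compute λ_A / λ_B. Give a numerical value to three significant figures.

λ_A = 5.500·10^-7 m (from wavelength = 5500 Å, via λ given directly).
λ_B = 3.780·10^-12 m (from energy = 328 keV, via λ = hc/E).
Ratio = 5.500·10^-7 / 3.780·10^-12 = 1.46·10^5.

1.46·10^5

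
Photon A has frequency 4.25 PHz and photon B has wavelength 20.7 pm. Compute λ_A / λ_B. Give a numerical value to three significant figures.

λ_A = 7.054 × 10^-8 m (from frequency = 4.25 PHz, via λ = c/f).
λ_B = 2.070 × 10^-11 m (from wavelength = 20.7 pm, via λ given directly).
Ratio = 7.054 × 10^-8 / 2.070 × 10^-11 = 3410.

3410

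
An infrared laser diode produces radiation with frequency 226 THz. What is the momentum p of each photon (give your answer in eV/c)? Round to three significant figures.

In SI units: f = 226 THz = 2.26 × 10^14 Hz.
Apply p = hf/c: p = 4.995 × 10^-28 kg·m/s.
Converting to eV/c: p = 0.9347 eV/c ≈ 0.935 eV/c.

0.935 eV/c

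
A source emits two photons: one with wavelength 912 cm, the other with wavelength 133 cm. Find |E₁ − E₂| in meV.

Using E = hc/λ: E₁ = 2.178e-26 J, E₂ = 1.494e-25 J.
|ΔE| = |2.178e-26 − 1.494e-25| = 1.28e-25 J = 7.96e-4 meV.

7.96e-4 meV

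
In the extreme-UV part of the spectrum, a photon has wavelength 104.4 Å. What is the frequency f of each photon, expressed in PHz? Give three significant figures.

(c = 2.99792458 × 10^8 m/s.)
First convert: λ = 104.4 Å = 1.044 × 10^-8 m.
Apply f = c/λ: f = 2.872 × 10^16 Hz.
Converting to PHz: f = 28.72 PHz ≈ 28.7 PHz.

28.7 PHz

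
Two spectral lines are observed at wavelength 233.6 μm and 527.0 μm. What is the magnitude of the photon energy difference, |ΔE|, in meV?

2.95 meV

Using E = hc/λ: E₁ = 8.5036e-22 J, E₂ = 3.7693e-22 J.
|ΔE| = |8.5036e-22 − 3.7693e-22| = 4.73e-22 J = 2.95 meV.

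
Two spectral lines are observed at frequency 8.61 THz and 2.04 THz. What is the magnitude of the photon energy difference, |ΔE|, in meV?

27.2 meV

Using E = hf: E₁ = 5.705e-21 J, E₂ = 1.352e-21 J.
|ΔE| = |5.705e-21 − 1.352e-21| = 4.35e-21 J = 27.2 meV.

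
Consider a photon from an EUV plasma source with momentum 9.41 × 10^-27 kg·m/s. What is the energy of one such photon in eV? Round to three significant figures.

Apply E = pc: E = 2.821 × 10^-18 J.
Converting to eV: E = 17.61 eV ≈ 17.6 eV.

17.6 eV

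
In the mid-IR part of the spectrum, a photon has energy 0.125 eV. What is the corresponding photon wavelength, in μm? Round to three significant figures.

Convert to SI: E = 0.125 eV = 2.0027·10^-20 J.
The photon relation is λ = hc/E, giving λ = 9.919·10^-6 m.
Converting to μm: λ = 9.919 μm ≈ 9.92 μm.

9.92 μm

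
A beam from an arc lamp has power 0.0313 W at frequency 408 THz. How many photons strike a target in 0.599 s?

Total energy: E_total = P·t = 0.0313 × 0.599 = 0.01875 J.
Per-photon energy: E = 2.703·10^-19 J.
N = E_total / E_photon = 6.94·10^16.

6.94·10^16 photons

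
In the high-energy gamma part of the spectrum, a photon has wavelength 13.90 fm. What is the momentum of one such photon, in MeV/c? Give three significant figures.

Use h = 6.62607015e-34 J·s, c = 2.99792458e8 m/s, 1 eV = 1.602176634e-19 J.
First convert: λ = 13.90 fm = 1.390e-14 m.
Apply p = h/λ: p = 4.767e-20 kg·m/s.
Converting to MeV/c: p = 89.20 MeV/c ≈ 89.2 MeV/c.

89.2 MeV/c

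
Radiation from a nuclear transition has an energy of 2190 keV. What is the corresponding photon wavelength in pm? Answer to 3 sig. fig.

Take h = 6.62607015 × 10^-34 J·s, c = 2.99792458 × 10^8 m/s, 1 eV = 1.602176634 × 10^-19 J.
In SI units: E = 2190 keV = 3.5088 × 10^-13 J.
For a photon λ = hc/E, so λ = 5.661 × 10^-13 m.
Converting to pm: λ = 0.5661 pm ≈ 0.566 pm.

0.566 pm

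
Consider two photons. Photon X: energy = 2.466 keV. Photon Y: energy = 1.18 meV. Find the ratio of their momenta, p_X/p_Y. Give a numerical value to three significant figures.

p_X = 1.318e-24 kg·m/s (from energy = 2.466 keV, via p = E/c).
p_Y = 6.306e-31 kg·m/s (from energy = 1.18 meV, via p = E/c).
Ratio = 1.318e-24 / 6.306e-31 = 2.09e6.

2.09e6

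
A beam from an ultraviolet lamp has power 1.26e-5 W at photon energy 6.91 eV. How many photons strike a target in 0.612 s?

6.97e12 photons

Total energy: E_total = P·t = 1.26e-5 × 0.612 = 7.711e-6 J.
Per-photon energy: E = 1.107e-18 J.
N = E_total / E_photon = 6.97e12.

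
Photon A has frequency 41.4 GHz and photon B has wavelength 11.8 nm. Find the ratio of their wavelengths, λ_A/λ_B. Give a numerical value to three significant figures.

6.14e5

λ_A = 0.007241 m (from frequency = 41.4 GHz, via λ = c/f).
λ_B = 1.180e-8 m (from wavelength = 11.8 nm, via λ given directly).
Ratio = 0.007241 / 1.180e-8 = 6.14e5.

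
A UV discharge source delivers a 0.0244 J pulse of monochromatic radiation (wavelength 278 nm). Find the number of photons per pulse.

3.41 × 10^16 photons

Per-photon energy: E = 7.145 × 10^-19 J (from wavelength = 278 nm).
N = E_total / E_photon = 0.0244 J / 7.145 × 10^-19 J = 3.41 × 10^16.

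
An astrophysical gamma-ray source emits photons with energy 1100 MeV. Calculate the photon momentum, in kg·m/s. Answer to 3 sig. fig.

In SI units: E = 1100 MeV = 1.7624 × 10^-10 J.
For a photon p = E/c, so p = 5.879 × 10^-19 kg·m/s.
So p ≈ 5.88 × 10^-19 kg·m/s.

5.88 × 10^-19 kg·m/s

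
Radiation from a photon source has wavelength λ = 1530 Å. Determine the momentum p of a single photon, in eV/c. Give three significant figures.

8.10 eV/c

Use h = 6.62607015e-34 J·s, c = 2.99792458e8 m/s, 1 eV = 1.602176634e-19 J.
Convert to SI: λ = 1530 Å = 1.53e-7 m.
For a photon p = h/λ, so p = 4.331e-27 kg·m/s.
Converting to eV/c: p = 8.104 eV/c ≈ 8.10 eV/c.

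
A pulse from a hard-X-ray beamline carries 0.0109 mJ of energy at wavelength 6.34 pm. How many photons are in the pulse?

3.48·10^8 photons

Per-photon energy: E = 3.133·10^-14 J (from wavelength = 6.34 pm).
N = E_total / E_photon = 1.09·10^-5 J / 3.133·10^-14 J = 3.48·10^8.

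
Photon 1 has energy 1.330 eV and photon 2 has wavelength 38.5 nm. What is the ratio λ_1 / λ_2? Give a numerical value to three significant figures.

24.2

λ_1 = 9.322·10^-7 m (from energy = 1.330 eV, via λ = hc/E).
λ_2 = 3.850·10^-8 m (from wavelength = 38.5 nm, via λ given directly).
Ratio = 9.322·10^-7 / 3.850·10^-8 = 24.2.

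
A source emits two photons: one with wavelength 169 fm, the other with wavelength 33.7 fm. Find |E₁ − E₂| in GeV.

Using E = hc/λ: E₁ = 1.175e-12 J, E₂ = 5.894e-12 J.
|ΔE| = |1.175e-12 − 5.894e-12| = 4.72e-12 J = 0.0295 GeV.

0.0295 GeV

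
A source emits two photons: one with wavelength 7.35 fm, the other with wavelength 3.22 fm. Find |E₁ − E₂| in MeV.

Using E = hc/λ: E₁ = 2.703 × 10^-11 J, E₂ = 6.169 × 10^-11 J.
|ΔE| = |2.703 × 10^-11 − 6.169 × 10^-11| = 3.47 × 10^-11 J = 216 MeV.

216 MeV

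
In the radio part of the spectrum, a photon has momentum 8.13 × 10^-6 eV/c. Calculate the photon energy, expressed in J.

(c = 2.99792458 × 10^8 m/s, 1 eV = 1.602176634 × 10^-19 J.)
First convert: p = 8.13 × 10^-6 eV/c = 4.3449 × 10^-33 kg·m/s.
Apply E = pc: E = 1.303 × 10^-24 J.
So E ≈ 1.30 × 10^-24 J.

1.30 × 10^-24 J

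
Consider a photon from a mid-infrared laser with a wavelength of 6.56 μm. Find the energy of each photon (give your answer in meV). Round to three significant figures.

First convert: λ = 6.56 μm = 6.56·10^-6 m.
Apply E = hc/λ: E = 3.028·10^-20 J.
Converting to meV: E = 189.0 meV ≈ 189 meV.

189 meV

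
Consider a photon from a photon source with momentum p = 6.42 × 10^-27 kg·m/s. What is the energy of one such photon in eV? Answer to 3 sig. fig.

12.0 eV

Take c = 2.99792458 × 10^8 m/s, 1 eV = 1.602176634 × 10^-19 J.
For a photon E = pc, so E = 1.925 × 10^-18 J.
Converting to eV: E = 12.01 eV ≈ 12.0 eV.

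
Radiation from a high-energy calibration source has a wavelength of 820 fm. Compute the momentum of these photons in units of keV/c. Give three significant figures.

1510 keV/c

Take h = 6.62607015e-34 J·s, c = 2.99792458e8 m/s, 1 eV = 1.602176634e-19 J.
First convert: λ = 820 fm = 8.2e-13 m.
Apply p = h/λ: p = 8.081e-22 kg·m/s.
Converting to keV/c: p = 1512 keV/c ≈ 1510 keV/c.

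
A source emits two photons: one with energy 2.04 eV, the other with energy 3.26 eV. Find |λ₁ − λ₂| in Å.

2270 Å

Using λ = hc/E: λ₁ = 6.078e-7 m, λ₂ = 3.803e-7 m.
|Δλ| = |6.078e-7 − 3.803e-7| = 2.27e-7 m = 2270 Å.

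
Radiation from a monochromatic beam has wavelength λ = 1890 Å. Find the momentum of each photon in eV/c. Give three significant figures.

Take h = 6.62607015 × 10^-34 J·s, c = 2.99792458 × 10^8 m/s, 1 eV = 1.602176634 × 10^-19 J.
Convert to SI: λ = 1890 Å = 1.89 × 10^-7 m.
The photon relation is p = h/λ, giving p = 3.506 × 10^-27 kg·m/s.
Converting to eV/c: p = 6.560 eV/c ≈ 6.56 eV/c.

6.56 eV/c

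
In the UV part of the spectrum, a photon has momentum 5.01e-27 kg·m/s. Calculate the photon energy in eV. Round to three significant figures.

9.37 eV

The photon relation is E = pc, giving E = 1.502e-18 J.
Converting to eV: E = 9.374 eV ≈ 9.37 eV.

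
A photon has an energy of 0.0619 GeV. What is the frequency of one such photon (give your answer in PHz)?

1.50 × 10^7 PHz

In SI units: E = 0.0619 GeV = 9.9175 × 10^-12 J.
Apply f = E/h: f = 1.497 × 10^22 Hz.
Converting to PHz: f = 1.497 × 10^7 PHz ≈ 1.50 × 10^7 PHz.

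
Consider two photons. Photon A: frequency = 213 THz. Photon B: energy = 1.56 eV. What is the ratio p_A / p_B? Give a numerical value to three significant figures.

0.565

p_A = 4.708 × 10^-28 kg·m/s (from frequency = 213 THz, via p = hf/c).
p_B = 8.337 × 10^-28 kg·m/s (from energy = 1.56 eV, via p = E/c).
Ratio = 4.708 × 10^-28 / 8.337 × 10^-28 = 0.565.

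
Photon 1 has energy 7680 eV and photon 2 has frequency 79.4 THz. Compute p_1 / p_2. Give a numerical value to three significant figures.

2.34·10^4

p_1 = 4.104·10^-24 kg·m/s (from energy = 7680 eV, via p = E/c).
p_2 = 1.755·10^-28 kg·m/s (from frequency = 79.4 THz, via p = hf/c).
Ratio = 4.104·10^-24 / 1.755·10^-28 = 2.34·10^4.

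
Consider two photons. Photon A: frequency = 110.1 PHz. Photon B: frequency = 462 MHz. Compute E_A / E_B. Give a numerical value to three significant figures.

2.38 × 10^8

E_A = 7.295 × 10^-17 J (from frequency = 110.1 PHz, via E = hf).
E_B = 3.061 × 10^-25 J (from frequency = 462 MHz, via E = hf).
Ratio = 7.295 × 10^-17 / 3.061 × 10^-25 = 2.38 × 10^8.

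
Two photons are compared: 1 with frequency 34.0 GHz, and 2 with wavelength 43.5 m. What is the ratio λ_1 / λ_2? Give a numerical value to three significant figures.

λ_1 = 0.008817 m (from frequency = 34.0 GHz, via λ = c/f).
λ_2 = 43.50 m (from wavelength = 43.5 m, via λ given directly).
Ratio = 0.008817 / 43.50 = 2.03 × 10^-4.

2.03 × 10^-4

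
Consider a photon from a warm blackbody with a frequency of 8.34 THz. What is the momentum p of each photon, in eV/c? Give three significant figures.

First convert: f = 8.34 THz = 8.34 × 10^12 Hz.
Apply p = hf/c: p = 1.843 × 10^-29 kg·m/s.
Converting to eV/c: p = 0.03449 eV/c ≈ 0.0345 eV/c.

0.0345 eV/c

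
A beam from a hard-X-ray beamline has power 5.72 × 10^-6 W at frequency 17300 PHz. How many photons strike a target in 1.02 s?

Total energy: E_total = P·t = 5.72 × 10^-6 × 1.02 = 5.834 × 10^-6 J.
Per-photon energy: E = 1.146 × 10^-14 J.
N = E_total / E_photon = 5.09 × 10^8.

5.09 × 10^8 photons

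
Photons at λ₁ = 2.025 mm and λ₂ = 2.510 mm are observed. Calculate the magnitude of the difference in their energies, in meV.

0.118 meV

Using E = hc/λ: E₁ = 9.8096 × 10^-23 J, E₂ = 7.9141 × 10^-23 J.
|ΔE| = |9.8096 × 10^-23 − 7.9141 × 10^-23| = 1.90 × 10^-23 J = 0.118 meV.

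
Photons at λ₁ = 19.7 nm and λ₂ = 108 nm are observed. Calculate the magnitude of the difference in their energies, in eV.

51.5 eV

Using E = hc/λ: E₁ = 1.008·10^-17 J, E₂ = 1.839·10^-18 J.
|ΔE| = |1.008·10^-17 − 1.839·10^-18| = 8.24·10^-18 J = 51.5 eV.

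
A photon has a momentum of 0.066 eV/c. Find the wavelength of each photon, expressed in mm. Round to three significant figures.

0.0188 mm

Use h = 6.62607015·10^-34 J·s, c = 2.99792458·10^8 m/s, 1 eV = 1.602176634·10^-19 J.
First convert: p = 0.066 eV/c = 3.5272·10^-29 kg·m/s.
For a photon λ = h/p, so λ = 1.879·10^-5 m.
Converting to mm: λ = 0.01879 mm ≈ 0.0188 mm.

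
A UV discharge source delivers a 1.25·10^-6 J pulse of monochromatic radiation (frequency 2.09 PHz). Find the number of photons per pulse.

9.03·10^11 photons

Per-photon energy: E = 1.385·10^-18 J (from frequency = 2.09 PHz).
N = E_total / E_photon = 1.25·10^-6 J / 1.385·10^-18 J = 9.03·10^11.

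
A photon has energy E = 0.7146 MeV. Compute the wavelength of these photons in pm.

First convert: E = 0.7146 MeV = 1.1449e-13 J.
Apply λ = hc/E: λ = 1.735e-12 m.
Converting to pm: λ = 1.735 pm ≈ 1.74 pm.

1.74 pm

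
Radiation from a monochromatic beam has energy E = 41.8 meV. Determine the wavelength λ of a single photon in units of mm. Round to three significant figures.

0.0297 mm

(h = 6.62607015e-34 J·s, c = 2.99792458e8 m/s, 1 eV = 1.602176634e-19 J.)
In SI units: E = 41.8 meV = 6.6971e-21 J.
Since λ = hc/E for a photon, λ = 2.966e-5 m.
Converting to mm: λ = 0.02966 mm ≈ 0.0297 mm.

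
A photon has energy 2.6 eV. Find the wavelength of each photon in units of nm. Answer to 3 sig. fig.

Convert to SI: E = 2.6 eV = 4.1657 × 10^-19 J.
For a photon λ = hc/E, so λ = 4.769 × 10^-7 m.
Converting to nm: λ = 476.9 nm ≈ 477 nm.

477 nm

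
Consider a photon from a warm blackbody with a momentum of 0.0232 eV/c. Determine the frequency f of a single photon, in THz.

Convert to SI: p = 0.0232 eV/c = 1.2399 × 10^-29 kg·m/s.
Since f = pc/h for a photon, f = 5.610 × 10^12 Hz.
Converting to THz: f = 5.610 THz ≈ 5.61 THz.

5.61 THz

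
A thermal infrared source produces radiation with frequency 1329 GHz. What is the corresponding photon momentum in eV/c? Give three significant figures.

In SI units: f = 1329 GHz = 1.329·10^12 Hz.
The photon relation is p = hf/c, giving p = 2.937·10^-30 kg·m/s.
Converting to eV/c: p = 0.005496 eV/c ≈ 5.50·10^-3 eV/c.

5.50·10^-3 eV/c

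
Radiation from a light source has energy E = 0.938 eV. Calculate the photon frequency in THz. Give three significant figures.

227 THz

Use h = 6.62607015 × 10^-34 J·s, 1 eV = 1.602176634 × 10^-19 J.
First convert: E = 0.938 eV = 1.5028 × 10^-19 J.
The photon relation is f = E/h, giving f = 2.268 × 10^14 Hz.
Converting to THz: f = 226.8 THz ≈ 227 THz.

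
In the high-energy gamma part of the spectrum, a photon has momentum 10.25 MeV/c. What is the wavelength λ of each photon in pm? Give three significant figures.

Take h = 6.62607015e-34 J·s, c = 2.99792458e8 m/s, 1 eV = 1.602176634e-19 J.
Convert to SI: p = 10.25 MeV/c = 5.4779e-21 kg·m/s.
For a photon λ = h/p, so λ = 1.210e-13 m.
Converting to pm: λ = 0.1210 pm ≈ 0.121 pm.

0.121 pm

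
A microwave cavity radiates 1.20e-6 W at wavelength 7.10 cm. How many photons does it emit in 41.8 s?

1.79e19 photons

Total energy: E_total = P·t = 1.20e-6 × 41.8 = 5.016e-5 J.
Per-photon energy: E = 2.798e-24 J.
N = E_total / E_photon = 1.79e19.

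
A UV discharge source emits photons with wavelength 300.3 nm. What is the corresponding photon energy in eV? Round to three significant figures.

Use h = 6.62607015e-34 J·s, c = 2.99792458e8 m/s, 1 eV = 1.602176634e-19 J.
Convert to SI: λ = 300.3 nm = 3.003e-7 m.
For a photon E = hc/λ, so E = 6.615e-19 J.
Converting to eV: E = 4.129 eV ≈ 4.13 eV.

4.13 eV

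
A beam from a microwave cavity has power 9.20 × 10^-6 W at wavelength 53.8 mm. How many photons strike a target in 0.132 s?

Total energy: E_total = P·t = 9.20 × 10^-6 × 0.132 = 1.214 × 10^-6 J.
Per-photon energy: E = 3.692 × 10^-24 J.
N = E_total / E_photon = 3.29 × 10^17.

3.29 × 10^17 photons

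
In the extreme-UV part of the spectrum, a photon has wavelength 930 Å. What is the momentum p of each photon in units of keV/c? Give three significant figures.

First convert: λ = 930 Å = 9.30 × 10^-8 m.
Apply p = h/λ: p = 7.125 × 10^-27 kg·m/s.
Converting to keV/c: p = 0.01333 keV/c ≈ 0.0133 keV/c.

0.0133 keV/c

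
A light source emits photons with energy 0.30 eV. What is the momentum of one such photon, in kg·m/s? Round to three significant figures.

1.60·10^-28 kg·m/s

Take c = 2.99792458·10^8 m/s, 1 eV = 1.602176634·10^-19 J.
Convert to SI: E = 0.30 eV = 4.8065·10^-20 J.
For a photon p = E/c, so p = 1.603·10^-28 kg·m/s.
So p ≈ 1.60·10^-28 kg·m/s.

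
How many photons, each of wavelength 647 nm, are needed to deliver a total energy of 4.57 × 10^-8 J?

1.49 × 10^11 photons

Per-photon energy: E = 3.070 × 10^-19 J (from wavelength = 647 nm).
N = E_total / E_photon = 4.57 × 10^-8 J / 3.070 × 10^-19 J = 1.49 × 10^11.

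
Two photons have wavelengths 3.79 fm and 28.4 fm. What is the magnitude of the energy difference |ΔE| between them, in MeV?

283 MeV

Using E = hc/λ: E₁ = 5.241·10^-11 J, E₂ = 6.995·10^-12 J.
|ΔE| = |5.241·10^-11 − 6.995·10^-12| = 4.54·10^-11 J = 283 MeV.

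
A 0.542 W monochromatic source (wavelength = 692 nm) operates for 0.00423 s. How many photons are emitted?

Total energy: E_total = P·t = 0.542 × 0.00423 = 0.002293 J.
Per-photon energy: E = 2.871 × 10^-19 J.
N = E_total / E_photon = 7.99 × 10^15.

7.99 × 10^15 photons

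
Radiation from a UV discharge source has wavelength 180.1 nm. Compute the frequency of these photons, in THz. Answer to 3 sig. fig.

1660 THz

Convert to SI: λ = 180.1 nm = 1.801e-7 m.
Apply f = c/λ: f = 1.665e15 Hz.
Converting to THz: f = 1665 THz ≈ 1660 THz.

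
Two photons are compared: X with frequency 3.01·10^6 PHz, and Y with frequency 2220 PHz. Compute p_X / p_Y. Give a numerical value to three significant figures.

p_X = 6.653·10^-21 kg·m/s (from frequency = 3.01·10^6 PHz, via p = hf/c).
p_Y = 4.907·10^-24 kg·m/s (from frequency = 2220 PHz, via p = hf/c).
Ratio = 6.653·10^-21 / 4.907·10^-24 = 1360.

1360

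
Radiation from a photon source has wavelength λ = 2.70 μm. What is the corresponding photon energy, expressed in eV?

0.459 eV

Convert to SI: λ = 2.70 μm = 2.70e-6 m.
Since E = hc/λ for a photon, E = 7.357e-20 J.
Converting to eV: E = 0.4592 eV ≈ 0.459 eV.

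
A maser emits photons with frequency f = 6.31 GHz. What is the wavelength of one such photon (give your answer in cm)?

4.75 cm

(c = 2.99792458·10^8 m/s.)
First convert: f = 6.31 GHz = 6.31·10^9 Hz.
Apply λ = c/f: λ = 0.04751 m.
Converting to cm: λ = 4.751 cm ≈ 4.75 cm.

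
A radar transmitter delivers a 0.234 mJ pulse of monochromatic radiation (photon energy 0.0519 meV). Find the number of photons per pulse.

Per-photon energy: E = 8.315 × 10^-24 J (from energy = 0.0519 meV).
N = E_total / E_photon = 2.34 × 10^-4 J / 8.315 × 10^-24 J = 2.81 × 10^19.

2.81 × 10^19 photons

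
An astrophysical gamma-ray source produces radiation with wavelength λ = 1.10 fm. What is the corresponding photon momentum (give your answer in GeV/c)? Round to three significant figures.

In SI units: λ = 1.10 fm = 1.10 × 10^-15 m.
The photon relation is p = h/λ, giving p = 6.024 × 10^-19 kg·m/s.
Converting to GeV/c: p = 1.127 GeV/c ≈ 1.13 GeV/c.

1.13 GeV/c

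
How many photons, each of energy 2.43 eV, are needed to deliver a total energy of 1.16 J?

Per-photon energy: E = 3.893 × 10^-19 J (from energy = 2.43 eV).
N = E_total / E_photon = 1.16 J / 3.893 × 10^-19 J = 2.98 × 10^18.

2.98 × 10^18 photons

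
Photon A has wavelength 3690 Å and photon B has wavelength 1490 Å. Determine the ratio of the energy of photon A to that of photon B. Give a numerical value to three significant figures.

0.404

E_A = 5.383 × 10^-19 J (from wavelength = 3690 Å, via E = hc/λ).
E_B = 1.333 × 10^-18 J (from wavelength = 1490 Å, via E = hc/λ).
Ratio = 5.383 × 10^-19 / 1.333 × 10^-18 = 0.404.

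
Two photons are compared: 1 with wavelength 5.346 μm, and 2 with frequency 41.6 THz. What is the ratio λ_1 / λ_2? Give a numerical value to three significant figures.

0.742

λ_1 = 5.346e-6 m (from wavelength = 5.346 μm, via λ given directly).
λ_2 = 7.207e-6 m (from frequency = 41.6 THz, via λ = c/f).
Ratio = 5.346e-6 / 7.207e-6 = 0.742.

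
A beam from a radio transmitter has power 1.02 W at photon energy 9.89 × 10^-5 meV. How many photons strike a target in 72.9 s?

4.69 × 10^27 photons

Total energy: E_total = P·t = 1.02 × 72.9 = 74.36 J.
Per-photon energy: E = 1.585 × 10^-26 J.
N = E_total / E_photon = 4.69 × 10^27.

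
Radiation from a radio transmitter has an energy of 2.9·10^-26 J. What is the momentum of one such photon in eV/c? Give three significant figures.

Take c = 2.99792458·10^8 m/s, 1 eV = 1.602176634·10^-19 J.
Since p = E/c for a photon, p = 9.673·10^-35 kg·m/s.
Converting to eV/c: p = 1.810·10^-7 eV/c ≈ 1.81·10^-7 eV/c.

1.81·10^-7 eV/c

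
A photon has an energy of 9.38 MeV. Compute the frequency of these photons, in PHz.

2.27 × 10^6 PHz

First convert: E = 9.38 MeV = 1.5028 × 10^-12 J.
For a photon f = E/h, so f = 2.268 × 10^21 Hz.
Converting to PHz: f = 2.268 × 10^6 PHz ≈ 2.27 × 10^6 PHz.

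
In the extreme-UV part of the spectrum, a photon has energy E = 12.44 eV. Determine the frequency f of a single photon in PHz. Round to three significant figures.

Use h = 6.62607015·10^-34 J·s, 1 eV = 1.602176634·10^-19 J.
In SI units: E = 12.44 eV = 1.9931·10^-18 J.
The photon relation is f = E/h, giving f = 3.008·10^15 Hz.
Converting to PHz: f = 3.008 PHz ≈ 3.01 PHz.

3.01 PHz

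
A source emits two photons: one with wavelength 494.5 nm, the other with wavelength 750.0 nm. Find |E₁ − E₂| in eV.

Using E = hc/λ: E₁ = 4.0171e-19 J, E₂ = 2.6486e-19 J.
|ΔE| = |4.0171e-19 − 2.6486e-19| = 1.37e-19 J = 0.854 eV.

0.854 eV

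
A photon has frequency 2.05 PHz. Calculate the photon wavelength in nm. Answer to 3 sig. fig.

146 nm

First convert: f = 2.05 PHz = 2.05 × 10^15 Hz.
Apply λ = c/f: λ = 1.462 × 10^-7 m.
Converting to nm: λ = 146.2 nm ≈ 146 nm.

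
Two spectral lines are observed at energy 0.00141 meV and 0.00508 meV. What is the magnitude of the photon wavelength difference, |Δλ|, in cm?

63.5 cm

Using λ = hc/E: λ₁ = 0.8793 m, λ₂ = 0.2441 m.
|Δλ| = |0.8793 − 0.2441| = 0.635 m = 63.5 cm.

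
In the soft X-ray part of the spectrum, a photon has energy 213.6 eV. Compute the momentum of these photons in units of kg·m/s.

(c = 2.99792458 × 10^8 m/s, 1 eV = 1.602176634 × 10^-19 J.)
Convert to SI: E = 213.6 eV = 3.4222 × 10^-17 J.
Apply p = E/c: p = 1.142 × 10^-25 kg·m/s.
So p ≈ 1.14 × 10^-25 kg·m/s.

1.14 × 10^-25 kg·m/s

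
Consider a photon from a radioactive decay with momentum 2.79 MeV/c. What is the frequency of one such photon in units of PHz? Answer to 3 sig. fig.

6.75e5 PHz

In SI units: p = 2.79 MeV/c = 1.4911e-21 kg·m/s.
The photon relation is f = pc/h, giving f = 6.746e20 Hz.
Converting to PHz: f = 674600 PHz ≈ 6.75e5 PHz.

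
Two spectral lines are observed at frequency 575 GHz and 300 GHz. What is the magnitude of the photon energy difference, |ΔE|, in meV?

Using E = hf: E₁ = 3.810 × 10^-22 J, E₂ = 1.988 × 10^-22 J.
|ΔE| = |3.810 × 10^-22 − 1.988 × 10^-22| = 1.82 × 10^-22 J = 1.14 meV.

1.14 meV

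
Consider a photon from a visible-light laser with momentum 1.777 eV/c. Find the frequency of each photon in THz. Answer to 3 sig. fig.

430 THz

Convert to SI: p = 1.777 eV/c = 9.4968 × 10^-28 kg·m/s.
For a photon f = pc/h, so f = 4.297 × 10^14 Hz.
Converting to THz: f = 429.7 THz ≈ 430 THz.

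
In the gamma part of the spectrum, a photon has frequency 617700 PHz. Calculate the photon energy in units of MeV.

2.55 MeV

Use h = 6.62607015 × 10^-34 J·s, 1 eV = 1.602176634 × 10^-19 J.
Convert to SI: f = 617700 PHz = 6.177 × 10^20 Hz.
For a photon E = hf, so E = 4.093 × 10^-13 J.
Converting to MeV: E = 2.555 MeV ≈ 2.55 MeV.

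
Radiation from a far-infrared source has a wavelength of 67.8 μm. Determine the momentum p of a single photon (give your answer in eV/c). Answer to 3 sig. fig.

Use h = 6.62607015 × 10^-34 J·s, c = 2.99792458 × 10^8 m/s, 1 eV = 1.602176634 × 10^-19 J.
First convert: λ = 67.8 μm = 6.78 × 10^-5 m.
The photon relation is p = h/λ, giving p = 9.773 × 10^-30 kg·m/s.
Converting to eV/c: p = 0.01829 eV/c ≈ 0.0183 eV/c.

0.0183 eV/c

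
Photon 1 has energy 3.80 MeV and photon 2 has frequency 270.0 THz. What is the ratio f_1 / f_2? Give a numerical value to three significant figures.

f_1 = 9.188 × 10^20 Hz (from energy = 3.80 MeV, via f = E/h).
f_2 = 2.700 × 10^14 Hz (from frequency = 270.0 THz, via f given directly).
Ratio = 9.188 × 10^20 / 2.700 × 10^14 = 3.40 × 10^6.

3.40 × 10^6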